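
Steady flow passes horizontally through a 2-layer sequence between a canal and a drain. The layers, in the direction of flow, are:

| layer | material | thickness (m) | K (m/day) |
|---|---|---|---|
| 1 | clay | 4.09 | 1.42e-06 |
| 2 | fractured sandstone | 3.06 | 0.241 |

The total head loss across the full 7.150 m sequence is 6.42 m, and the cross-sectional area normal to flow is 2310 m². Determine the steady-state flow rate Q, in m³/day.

0.00515

Flow is perpendicular to layering, so the layers act in series and the equivalent K is the thickness-weighted harmonic mean.
Total thickness L = 4.09 + 3.06 = 7.150 m.
Σ(b_i/K_i) = 4.09/1.42e-06 + 3.06/0.241 = 2.880e+06 d.
K_eq = L / Σ(b_i/K_i) = 7.150 / 2.880e+06 = 2.482e-06 m/day.
Q = K_eq · A · (Δh/L) = 2.482e-06 × 2310 × (6.42/7.150) = 0.005149 m³/day.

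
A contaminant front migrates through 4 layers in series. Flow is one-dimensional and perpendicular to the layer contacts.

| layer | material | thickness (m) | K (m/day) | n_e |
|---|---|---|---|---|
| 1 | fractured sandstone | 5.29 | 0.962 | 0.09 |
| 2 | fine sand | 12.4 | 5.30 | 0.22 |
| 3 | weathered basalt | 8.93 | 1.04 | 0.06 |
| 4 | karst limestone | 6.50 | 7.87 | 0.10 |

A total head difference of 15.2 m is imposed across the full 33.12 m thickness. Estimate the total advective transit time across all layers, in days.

With flow normal to the layers, continuity requires the same specific discharge q through every layer.
Σ(b_i/K_i) = 5.29/0.962 + 12.4/5.30 + 8.93/1.04 + 6.50/7.87 = 17.25 d.
q = Δh / Σ(b_i/K_i) = 15.2 / 17.25 = 0.8811 m/day.
In each layer the seepage velocity is v_i = q/n_i, so the layer transit time is t_i = b_i·n_i / q:
  layer 1 (fractured sandstone): t_1 = 5.29 × 0.09 / 0.8811 = 0.5403 d
  layer 2 (fine sand): t_2 = 12.4 × 0.22 / 0.8811 = 3.096 d
  layer 3 (weathered basalt): t_3 = 8.93 × 0.06 / 0.8811 = 0.6081 d
  layer 4 (karst limestone): t_4 = 6.50 × 0.10 / 0.8811 = 0.7377 d
Total t = Σ t_i = 4.982 days.

4.98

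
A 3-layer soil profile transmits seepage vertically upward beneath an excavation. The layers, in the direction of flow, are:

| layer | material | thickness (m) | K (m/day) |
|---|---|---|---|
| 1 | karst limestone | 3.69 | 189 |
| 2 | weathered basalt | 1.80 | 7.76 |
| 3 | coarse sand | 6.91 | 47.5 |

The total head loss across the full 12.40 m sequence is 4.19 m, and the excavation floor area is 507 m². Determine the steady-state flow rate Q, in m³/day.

Flow is perpendicular to layering, so the layers act in series and the equivalent K is the thickness-weighted harmonic mean.
Total thickness L = 3.69 + 1.80 + 6.91 = 12.40 m.
Σ(b_i/K_i) = 3.69/189 + 1.80/7.76 + 6.91/47.5 = 0.3970 d.
K_eq = L / Σ(b_i/K_i) = 12.40 / 0.3970 = 31.24 m/day.
Q = K_eq · A · (Δh/L) = 31.24 × 507 × (4.19/12.40) = 5352 m³/day.

5350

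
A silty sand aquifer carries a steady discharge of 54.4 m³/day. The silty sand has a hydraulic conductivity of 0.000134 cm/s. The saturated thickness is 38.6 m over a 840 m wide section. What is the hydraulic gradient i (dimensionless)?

Convert K: 0.000134 cm/s × 864 = 0.1158 m/day.
Cross-sectional area A = 840 × 38.6 = 32424 m².
From Q = K·A·i, i = Q / (K·A) = 54.4 / (0.1158 × 32424) = 0.01449.

0.0145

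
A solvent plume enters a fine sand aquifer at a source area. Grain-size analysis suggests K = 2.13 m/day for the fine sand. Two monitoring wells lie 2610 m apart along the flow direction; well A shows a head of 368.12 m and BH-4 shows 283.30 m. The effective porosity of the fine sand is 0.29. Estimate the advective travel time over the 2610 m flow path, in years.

29.9

Hydraulic gradient i = (368.12 − 283.30) / 2610 = 84.82 / 2610 = 0.03250.
Darcy flux q = K · i = 2.130 × 0.03250 = 0.06922 m/day.
Seepage velocity v = q / n_e = 0.06922 / 0.29 = 0.2387 m/day.
Travel time t = L / v = 2610 / 0.2387 = 10935 days = 29.94 years.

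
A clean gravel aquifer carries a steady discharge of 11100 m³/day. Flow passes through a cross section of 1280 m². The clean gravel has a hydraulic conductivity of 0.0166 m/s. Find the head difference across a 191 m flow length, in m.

Convert K: 0.0166 m/s × 86400 = 1434 m/day.
From Q = K·A·i, i = Q / (K·A) = 11100 / (1434 × 1280) = 0.006046.
Head loss Δh = i · L = 0.006046 × 191 = 1.155 m.

1.15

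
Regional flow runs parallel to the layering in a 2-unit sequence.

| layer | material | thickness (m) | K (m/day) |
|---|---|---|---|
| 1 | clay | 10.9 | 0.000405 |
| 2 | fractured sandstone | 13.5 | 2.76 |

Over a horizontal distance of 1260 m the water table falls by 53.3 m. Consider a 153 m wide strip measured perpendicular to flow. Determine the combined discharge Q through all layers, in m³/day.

241

Flow is parallel to layering, so each bed carries its own Darcy discharge and the transmissivities add.
Σ(K_i·b_i) = 0.000405×10.9 + 2.76×13.5 = 37.26 m²/day.
Hydraulic gradient i = Δh / L = 53.3 / 1260 = 0.04230.
Q = Σ(K_i·b_i) · W · i = 37.26 × 153 × 0.04230 = 241.2 m³/day.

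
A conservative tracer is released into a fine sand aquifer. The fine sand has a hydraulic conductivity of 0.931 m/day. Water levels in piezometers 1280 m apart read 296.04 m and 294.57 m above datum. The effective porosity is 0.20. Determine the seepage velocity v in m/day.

0.00535

Hydraulic gradient i = (296.04 − 294.57) / 1280 = 1.47 / 1280 = 0.001148.
Darcy flux q = K · i = 0.9310 × 0.001148 = 0.001069 m/day.
Seepage velocity v = q / n_e = 0.001069 / 0.20 = 0.005346 m/day.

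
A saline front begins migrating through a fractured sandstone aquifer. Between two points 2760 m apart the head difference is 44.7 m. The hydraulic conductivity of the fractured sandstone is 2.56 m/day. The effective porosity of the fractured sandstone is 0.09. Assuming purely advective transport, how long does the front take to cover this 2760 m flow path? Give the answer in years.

16.4

Hydraulic gradient i = Δh / L = 44.7 / 2760 = 0.01620.
Darcy flux q = K · i = 2.560 × 0.01620 = 0.04146 m/day.
Seepage velocity v = q / n_e = 0.04146 / 0.09 = 0.4607 m/day.
Travel time t = L / v = 2760 / 0.4607 = 5991 days = 16.40 years.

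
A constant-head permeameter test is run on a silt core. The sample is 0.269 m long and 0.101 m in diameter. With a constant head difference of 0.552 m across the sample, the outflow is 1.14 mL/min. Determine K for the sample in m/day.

Cross-sectional area A = π·(d/2)² = π × (0.101/2)² = 0.008012 m².
Convert discharge: 1.14 mL/min = 1.900e-08 m³/s.
Darcy's law rearranged: K = Q·L / (A·Δh) = 1.900e-08 × 0.269 / (0.008012 × 0.552) = 1.156e-06 m/s = 0.09985 m/day.

0.0998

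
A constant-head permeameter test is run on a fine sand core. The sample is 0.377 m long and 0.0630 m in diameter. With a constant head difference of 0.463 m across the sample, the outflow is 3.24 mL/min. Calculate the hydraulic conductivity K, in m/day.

1.22

Cross-sectional area A = π·(d/2)² = π × (0.0630/2)² = 0.003117 m².
Convert discharge: 3.24 mL/min = 5.400e-08 m³/s.
Darcy's law rearranged: K = Q·L / (A·Δh) = 5.400e-08 × 0.377 / (0.003117 × 0.463) = 1.411e-05 m/s = 1.219 m/day.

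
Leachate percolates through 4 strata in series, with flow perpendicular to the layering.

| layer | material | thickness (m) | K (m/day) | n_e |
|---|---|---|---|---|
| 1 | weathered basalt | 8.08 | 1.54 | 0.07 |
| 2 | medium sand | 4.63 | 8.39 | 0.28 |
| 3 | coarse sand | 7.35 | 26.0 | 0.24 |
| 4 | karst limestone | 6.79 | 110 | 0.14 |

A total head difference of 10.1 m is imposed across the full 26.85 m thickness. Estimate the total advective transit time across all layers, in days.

2.78

With flow normal to the layers, continuity requires the same specific discharge q through every layer.
Σ(b_i/K_i) = 8.08/1.54 + 4.63/8.39 + 7.35/26.0 + 6.79/110 = 6.143 d.
q = Δh / Σ(b_i/K_i) = 10.1 / 6.143 = 1.644 m/day.
In each layer the seepage velocity is v_i = q/n_i, so the layer transit time is t_i = b_i·n_i / q:
  layer 1 (weathered basalt): t_1 = 8.08 × 0.07 / 1.644 = 0.3440 d
  layer 2 (medium sand): t_2 = 4.63 × 0.28 / 1.644 = 0.7885 d
  layer 3 (coarse sand): t_3 = 7.35 × 0.24 / 1.644 = 1.073 d
  layer 4 (karst limestone): t_4 = 6.79 × 0.14 / 1.644 = 0.5782 d
Total t = Σ t_i = 2.784 days.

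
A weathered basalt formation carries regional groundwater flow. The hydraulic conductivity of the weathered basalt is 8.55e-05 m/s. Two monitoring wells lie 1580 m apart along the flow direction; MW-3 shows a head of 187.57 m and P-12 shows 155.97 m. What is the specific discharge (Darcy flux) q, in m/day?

Convert K: 8.55e-05 m/s × 86400 = 7.387 m/day.
Hydraulic gradient i = (187.57 − 155.97) / 1580 = 31.6 / 1580 = 0.02000.
Specific discharge q = K · i = 7.387 × 0.02000 = 0.1477 m/day.

0.148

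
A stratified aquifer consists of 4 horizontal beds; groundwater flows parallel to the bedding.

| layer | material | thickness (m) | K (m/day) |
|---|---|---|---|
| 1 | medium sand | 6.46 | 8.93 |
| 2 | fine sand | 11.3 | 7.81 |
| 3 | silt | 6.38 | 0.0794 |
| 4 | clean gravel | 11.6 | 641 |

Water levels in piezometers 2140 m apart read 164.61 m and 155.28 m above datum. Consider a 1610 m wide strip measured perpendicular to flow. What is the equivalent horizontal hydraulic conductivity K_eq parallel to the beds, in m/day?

Flow is parallel to layering, so each bed carries its own Darcy discharge and the transmissivities add.
Σ(K_i·b_i) = 8.93×6.46 + 7.81×11.3 + 0.0794×6.38 + 641×11.6 = 7582 m²/day.
Total thickness b = 35.74 m, so K_eq = Σ(K_i·b_i)/b = 212.1 m/day.

212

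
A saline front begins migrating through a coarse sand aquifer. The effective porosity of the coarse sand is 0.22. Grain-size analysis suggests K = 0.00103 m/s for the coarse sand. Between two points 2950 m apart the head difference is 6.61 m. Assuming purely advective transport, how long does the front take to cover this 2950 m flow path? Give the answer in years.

8.91

Convert K: 0.00103 m/s × 86400 = 88.99 m/day.
Hydraulic gradient i = Δh / L = 6.61 / 2950 = 0.002241.
Darcy flux q = K · i = 88.99 × 0.002241 = 0.1994 m/day.
Seepage velocity v = q / n_e = 0.1994 / 0.22 = 0.9064 m/day.
Travel time t = L / v = 2950 / 0.9064 = 3255 days = 8.911 years.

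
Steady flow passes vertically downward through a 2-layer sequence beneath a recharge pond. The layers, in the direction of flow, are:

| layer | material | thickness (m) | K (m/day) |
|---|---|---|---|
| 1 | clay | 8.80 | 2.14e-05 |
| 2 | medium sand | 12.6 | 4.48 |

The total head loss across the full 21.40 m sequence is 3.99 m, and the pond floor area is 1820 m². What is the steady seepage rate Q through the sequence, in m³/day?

Flow is perpendicular to layering, so the layers act in series and the equivalent K is the thickness-weighted harmonic mean.
Total thickness L = 8.80 + 12.6 = 21.40 m.
Σ(b_i/K_i) = 8.80/2.14e-05 + 12.6/4.48 = 4.112e+05 d.
K_eq = L / Σ(b_i/K_i) = 21.40 / 4.112e+05 = 5.204e-05 m/day.
Q = K_eq · A · (Δh/L) = 5.204e-05 × 1820 × (3.99/21.40) = 0.01766 m³/day.

0.0177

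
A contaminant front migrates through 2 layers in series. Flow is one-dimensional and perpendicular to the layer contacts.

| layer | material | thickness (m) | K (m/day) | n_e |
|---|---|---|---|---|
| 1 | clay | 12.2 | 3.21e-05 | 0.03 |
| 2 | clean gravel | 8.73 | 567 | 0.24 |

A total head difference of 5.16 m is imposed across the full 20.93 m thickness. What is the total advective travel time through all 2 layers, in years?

With flow normal to the layers, continuity requires the same specific discharge q through every layer.
Σ(b_i/K_i) = 12.2/3.21e-05 + 8.73/567 = 3.801e+05 d.
q = Δh / Σ(b_i/K_i) = 5.16 / 3.801e+05 = 1.358e-05 m/day.
In each layer the seepage velocity is v_i = q/n_i, so the layer transit time is t_i = b_i·n_i / q:
  layer 1 (clay): t_1 = 12.2 × 0.03 / 1.358e-05 = 26958 d
  layer 2 (clean gravel): t_2 = 8.73 × 0.24 / 1.358e-05 = 1.543e+05 d
Total t = Σ t_i = 1.813e+05 days = 496.3 years.

496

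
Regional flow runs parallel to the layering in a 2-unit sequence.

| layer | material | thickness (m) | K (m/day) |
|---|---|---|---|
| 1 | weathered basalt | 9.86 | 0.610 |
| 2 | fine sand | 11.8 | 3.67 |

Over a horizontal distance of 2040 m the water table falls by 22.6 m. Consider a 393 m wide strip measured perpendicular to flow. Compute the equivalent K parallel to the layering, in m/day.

Flow is parallel to layering, so each bed carries its own Darcy discharge and the transmissivities add.
Σ(K_i·b_i) = 0.610×9.86 + 3.67×11.8 = 49.32 m²/day.
Total thickness b = 21.66 m, so K_eq = Σ(K_i·b_i)/b = 2.277 m/day.

2.28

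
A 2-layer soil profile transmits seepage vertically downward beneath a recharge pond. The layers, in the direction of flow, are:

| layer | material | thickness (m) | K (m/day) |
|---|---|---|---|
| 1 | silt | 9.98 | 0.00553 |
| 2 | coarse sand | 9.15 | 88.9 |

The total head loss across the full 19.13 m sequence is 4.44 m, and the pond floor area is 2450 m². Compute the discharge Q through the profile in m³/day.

6.03

Flow is perpendicular to layering, so the layers act in series and the equivalent K is the thickness-weighted harmonic mean.
Total thickness L = 9.98 + 9.15 = 19.13 m.
Σ(b_i/K_i) = 9.98/0.00553 + 9.15/88.9 = 1805 d.
K_eq = L / Σ(b_i/K_i) = 19.13 / 1805 = 0.01060 m/day.
Q = K_eq · A · (Δh/L) = 0.01060 × 2450 × (4.44/19.13) = 6.027 m³/day.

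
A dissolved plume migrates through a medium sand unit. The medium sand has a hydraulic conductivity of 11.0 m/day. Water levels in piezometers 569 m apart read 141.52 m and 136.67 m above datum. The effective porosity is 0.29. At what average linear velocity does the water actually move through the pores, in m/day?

0.323

Hydraulic gradient i = (141.52 − 136.67) / 569 = 4.85 / 569 = 0.008524.
Darcy flux q = K · i = 11.00 × 0.008524 = 0.09376 m/day.
Seepage velocity v = q / n_e = 0.09376 / 0.29 = 0.3233 m/day.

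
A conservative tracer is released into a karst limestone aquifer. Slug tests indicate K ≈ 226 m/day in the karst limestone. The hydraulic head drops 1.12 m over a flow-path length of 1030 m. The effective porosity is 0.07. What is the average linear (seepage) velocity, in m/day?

Hydraulic gradient i = Δh / L = 1.12 / 1030 = 0.001087.
Darcy flux q = K · i = 226.0 × 0.001087 = 0.2457 m/day.
Seepage velocity v = q / n_e = 0.2457 / 0.07 = 3.511 m/day.

3.51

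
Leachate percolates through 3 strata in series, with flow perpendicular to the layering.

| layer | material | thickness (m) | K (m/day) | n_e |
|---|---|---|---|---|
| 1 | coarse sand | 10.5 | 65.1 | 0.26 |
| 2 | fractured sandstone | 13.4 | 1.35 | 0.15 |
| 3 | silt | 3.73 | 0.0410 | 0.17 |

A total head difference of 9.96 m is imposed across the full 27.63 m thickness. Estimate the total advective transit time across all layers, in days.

54.5

With flow normal to the layers, continuity requires the same specific discharge q through every layer.
Σ(b_i/K_i) = 10.5/65.1 + 13.4/1.35 + 3.73/0.0410 = 101.1 d.
q = Δh / Σ(b_i/K_i) = 9.96 / 101.1 = 0.09855 m/day.
In each layer the seepage velocity is v_i = q/n_i, so the layer transit time is t_i = b_i·n_i / q:
  layer 1 (coarse sand): t_1 = 10.5 × 0.26 / 0.09855 = 27.70 d
  layer 2 (fractured sandstone): t_2 = 13.4 × 0.15 / 0.09855 = 20.40 d
  layer 3 (silt): t_3 = 3.73 × 0.17 / 0.09855 = 6.434 d
Total t = Σ t_i = 54.53 days.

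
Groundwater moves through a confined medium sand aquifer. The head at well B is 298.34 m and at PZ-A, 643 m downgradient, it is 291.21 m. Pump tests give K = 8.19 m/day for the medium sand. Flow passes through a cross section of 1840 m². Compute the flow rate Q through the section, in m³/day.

167

Hydraulic gradient i = (298.34 − 291.21) / 643 = 7.13 / 643 = 0.01109.
Darcy's law: Q = K · A · i = 8.190 × 1840 × 0.01109 = 167.1 m³/day.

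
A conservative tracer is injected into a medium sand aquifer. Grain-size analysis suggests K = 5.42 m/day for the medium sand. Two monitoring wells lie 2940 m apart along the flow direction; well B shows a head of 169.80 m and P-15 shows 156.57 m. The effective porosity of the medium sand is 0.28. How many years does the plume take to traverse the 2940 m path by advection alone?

92.4

Hydraulic gradient i = (169.80 − 156.57) / 2940 = 13.23 / 2940 = 0.004500.
Darcy flux q = K · i = 5.420 × 0.004500 = 0.02439 m/day.
Seepage velocity v = q / n_e = 0.02439 / 0.28 = 0.08711 m/day.
Travel time t = L / v = 2940 / 0.08711 = 33752 days = 92.41 years.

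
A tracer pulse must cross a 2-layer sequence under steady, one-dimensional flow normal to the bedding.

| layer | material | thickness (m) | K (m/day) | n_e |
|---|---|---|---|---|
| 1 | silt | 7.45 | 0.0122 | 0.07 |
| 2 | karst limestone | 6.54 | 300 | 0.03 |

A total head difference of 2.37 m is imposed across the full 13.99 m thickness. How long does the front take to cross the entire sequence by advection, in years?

With flow normal to the layers, continuity requires the same specific discharge q through every layer.
Σ(b_i/K_i) = 7.45/0.0122 + 6.54/300 = 610.7 d.
q = Δh / Σ(b_i/K_i) = 2.37 / 610.7 = 0.003881 m/day.
In each layer the seepage velocity is v_i = q/n_i, so the layer transit time is t_i = b_i·n_i / q:
  layer 1 (silt): t_1 = 7.45 × 0.07 / 0.003881 = 134.4 d
  layer 2 (karst limestone): t_2 = 6.54 × 0.03 / 0.003881 = 50.55 d
Total t = Σ t_i = 184.9 days = 0.5063 years.

0.506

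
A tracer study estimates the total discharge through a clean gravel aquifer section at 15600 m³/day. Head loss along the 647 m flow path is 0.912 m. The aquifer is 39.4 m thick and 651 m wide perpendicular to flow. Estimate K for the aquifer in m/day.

Cross-sectional area A = 651 × 39.4 = 25649 m².
Hydraulic gradient i = Δh / L = 0.912 / 647 = 0.001410.
From Q = K·A·i, K = Q / (A·i) = 15600 / (25649 × 0.001410) = 431.5 m/day.

431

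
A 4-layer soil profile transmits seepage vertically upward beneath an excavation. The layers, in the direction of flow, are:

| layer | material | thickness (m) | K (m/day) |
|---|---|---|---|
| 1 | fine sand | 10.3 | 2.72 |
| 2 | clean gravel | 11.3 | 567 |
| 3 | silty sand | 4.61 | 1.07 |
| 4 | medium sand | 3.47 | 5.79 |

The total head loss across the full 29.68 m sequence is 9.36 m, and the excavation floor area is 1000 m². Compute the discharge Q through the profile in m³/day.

Flow is perpendicular to layering, so the layers act in series and the equivalent K is the thickness-weighted harmonic mean.
Total thickness L = 10.3 + 11.3 + 4.61 + 3.47 = 29.68 m.
Σ(b_i/K_i) = 10.3/2.72 + 11.3/567 + 4.61/1.07 + 3.47/5.79 = 8.714 d.
K_eq = L / Σ(b_i/K_i) = 29.68 / 8.714 = 3.406 m/day.
Q = K_eq · A · (Δh/L) = 3.406 × 1000 × (9.36/29.68) = 1074 m³/day.

1070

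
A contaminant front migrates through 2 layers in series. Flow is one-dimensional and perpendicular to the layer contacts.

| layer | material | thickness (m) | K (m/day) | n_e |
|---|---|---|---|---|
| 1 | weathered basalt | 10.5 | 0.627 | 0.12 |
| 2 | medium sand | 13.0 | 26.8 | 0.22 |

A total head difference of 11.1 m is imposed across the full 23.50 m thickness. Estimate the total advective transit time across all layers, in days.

With flow normal to the layers, continuity requires the same specific discharge q through every layer.
Σ(b_i/K_i) = 10.5/0.627 + 13.0/26.8 = 17.23 d.
q = Δh / Σ(b_i/K_i) = 11.1 / 17.23 = 0.6442 m/day.
In each layer the seepage velocity is v_i = q/n_i, so the layer transit time is t_i = b_i·n_i / q:
  layer 1 (weathered basalt): t_1 = 10.5 × 0.12 / 0.6442 = 1.956 d
  layer 2 (medium sand): t_2 = 13.0 × 0.22 / 0.6442 = 4.440 d
Total t = Σ t_i = 6.396 days.

6.40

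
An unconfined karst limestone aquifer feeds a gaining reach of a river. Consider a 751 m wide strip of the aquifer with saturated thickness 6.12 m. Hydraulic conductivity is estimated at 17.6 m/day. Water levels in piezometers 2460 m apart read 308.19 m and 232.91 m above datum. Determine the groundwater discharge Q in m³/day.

Cross-sectional area A = 751 × 6.12 = 4596 m².
Hydraulic gradient i = (308.19 − 232.91) / 2460 = 75.28 / 2460 = 0.03060.
Darcy's law: Q = K · A · i = 17.60 × 4596 × 0.03060 = 2475 m³/day.

2480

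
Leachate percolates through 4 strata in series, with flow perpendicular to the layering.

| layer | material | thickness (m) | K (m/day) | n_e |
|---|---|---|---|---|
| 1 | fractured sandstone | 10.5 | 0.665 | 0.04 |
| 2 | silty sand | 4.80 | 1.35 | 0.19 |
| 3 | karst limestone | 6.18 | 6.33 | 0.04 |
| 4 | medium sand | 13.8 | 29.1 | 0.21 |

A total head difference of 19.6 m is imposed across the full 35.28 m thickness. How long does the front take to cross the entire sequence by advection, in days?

4.75

With flow normal to the layers, continuity requires the same specific discharge q through every layer.
Σ(b_i/K_i) = 10.5/0.665 + 4.80/1.35 + 6.18/6.33 + 13.8/29.1 = 20.80 d.
q = Δh / Σ(b_i/K_i) = 19.6 / 20.80 = 0.9425 m/day.
In each layer the seepage velocity is v_i = q/n_i, so the layer transit time is t_i = b_i·n_i / q:
  layer 1 (fractured sandstone): t_1 = 10.5 × 0.04 / 0.9425 = 0.4456 d
  layer 2 (silty sand): t_2 = 4.80 × 0.19 / 0.9425 = 0.9676 d
  layer 3 (karst limestone): t_3 = 6.18 × 0.04 / 0.9425 = 0.2623 d
  layer 4 (medium sand): t_4 = 13.8 × 0.21 / 0.9425 = 3.075 d
Total t = Σ t_i = 4.750 days.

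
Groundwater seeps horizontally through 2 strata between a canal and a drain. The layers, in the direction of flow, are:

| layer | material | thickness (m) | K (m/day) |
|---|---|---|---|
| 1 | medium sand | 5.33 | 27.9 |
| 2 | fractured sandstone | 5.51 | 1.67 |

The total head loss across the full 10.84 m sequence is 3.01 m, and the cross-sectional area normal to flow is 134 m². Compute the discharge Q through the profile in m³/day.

116

Flow is perpendicular to layering, so the layers act in series and the equivalent K is the thickness-weighted harmonic mean.
Total thickness L = 5.33 + 5.51 = 10.84 m.
Σ(b_i/K_i) = 5.33/27.9 + 5.51/1.67 = 3.490 d.
K_eq = L / Σ(b_i/K_i) = 10.84 / 3.490 = 3.106 m/day.
Q = K_eq · A · (Δh/L) = 3.106 × 134 × (3.01/10.84) = 115.6 m³/day.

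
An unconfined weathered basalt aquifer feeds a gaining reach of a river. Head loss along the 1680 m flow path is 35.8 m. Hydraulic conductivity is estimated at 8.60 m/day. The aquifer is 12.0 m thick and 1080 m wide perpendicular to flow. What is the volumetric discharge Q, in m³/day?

2380

Cross-sectional area A = 1080 × 12.0 = 12960 m².
Hydraulic gradient i = Δh / L = 35.8 / 1680 = 0.02131.
Darcy's law: Q = K · A · i = 8.600 × 12960 × 0.02131 = 2375 m³/day.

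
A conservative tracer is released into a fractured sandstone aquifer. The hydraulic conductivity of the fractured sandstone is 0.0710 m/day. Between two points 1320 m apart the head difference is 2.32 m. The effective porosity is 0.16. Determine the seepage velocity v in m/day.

0.000780

Hydraulic gradient i = Δh / L = 2.32 / 1320 = 0.001758.
Darcy flux q = K · i = 0.07100 × 0.001758 = 0.0001248 m/day.
Seepage velocity v = q / n_e = 0.0001248 / 0.16 = 0.0007799 m/day.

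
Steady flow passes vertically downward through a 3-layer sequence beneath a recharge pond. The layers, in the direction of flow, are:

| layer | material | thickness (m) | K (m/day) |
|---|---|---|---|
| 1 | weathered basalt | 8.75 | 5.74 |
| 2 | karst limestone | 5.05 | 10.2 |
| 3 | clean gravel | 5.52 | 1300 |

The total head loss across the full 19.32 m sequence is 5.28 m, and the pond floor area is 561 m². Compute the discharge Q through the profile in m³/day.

1460

Flow is perpendicular to layering, so the layers act in series and the equivalent K is the thickness-weighted harmonic mean.
Total thickness L = 8.75 + 5.05 + 5.52 = 19.32 m.
Σ(b_i/K_i) = 8.75/5.74 + 5.05/10.2 + 5.52/1300 = 2.024 d.
K_eq = L / Σ(b_i/K_i) = 19.32 / 2.024 = 9.547 m/day.
Q = K_eq · A · (Δh/L) = 9.547 × 561 × (5.28/19.32) = 1464 m³/day.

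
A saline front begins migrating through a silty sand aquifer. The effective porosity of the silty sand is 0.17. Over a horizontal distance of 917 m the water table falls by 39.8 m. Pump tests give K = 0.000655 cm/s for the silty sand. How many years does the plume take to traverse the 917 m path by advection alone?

17.4

Convert K: 0.000655 cm/s × 864 = 0.5659 m/day.
Hydraulic gradient i = Δh / L = 39.8 / 917 = 0.04340.
Darcy flux q = K · i = 0.5659 × 0.04340 = 0.02456 m/day.
Seepage velocity v = q / n_e = 0.02456 / 0.17 = 0.1445 m/day.
Travel time t = L / v = 917 / 0.1445 = 6347 days = 17.38 years.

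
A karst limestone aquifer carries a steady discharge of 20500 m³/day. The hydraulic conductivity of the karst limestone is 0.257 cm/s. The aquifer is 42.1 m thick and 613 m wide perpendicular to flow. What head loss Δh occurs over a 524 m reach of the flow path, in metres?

Convert K: 0.257 cm/s × 864 = 222.0 m/day.
Cross-sectional area A = 613 × 42.1 = 25807 m².
From Q = K·A·i, i = Q / (K·A) = 20500 / (222.0 × 25807) = 0.003577.
Head loss Δh = i · L = 0.003577 × 524 = 1.875 m.

1.87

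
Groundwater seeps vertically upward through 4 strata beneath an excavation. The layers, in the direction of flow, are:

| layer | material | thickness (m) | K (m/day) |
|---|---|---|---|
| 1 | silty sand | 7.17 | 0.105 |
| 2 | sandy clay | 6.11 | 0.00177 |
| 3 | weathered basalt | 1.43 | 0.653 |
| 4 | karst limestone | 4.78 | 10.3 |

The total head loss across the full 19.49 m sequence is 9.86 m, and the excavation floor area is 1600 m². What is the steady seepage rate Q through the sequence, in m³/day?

4.48

Flow is perpendicular to layering, so the layers act in series and the equivalent K is the thickness-weighted harmonic mean.
Total thickness L = 7.17 + 6.11 + 1.43 + 4.78 = 19.49 m.
Σ(b_i/K_i) = 7.17/0.105 + 6.11/0.00177 + 1.43/0.653 + 4.78/10.3 = 3523 d.
K_eq = L / Σ(b_i/K_i) = 19.49 / 3523 = 0.005532 m/day.
Q = K_eq · A · (Δh/L) = 0.005532 × 1600 × (9.86/19.49) = 4.478 m³/day.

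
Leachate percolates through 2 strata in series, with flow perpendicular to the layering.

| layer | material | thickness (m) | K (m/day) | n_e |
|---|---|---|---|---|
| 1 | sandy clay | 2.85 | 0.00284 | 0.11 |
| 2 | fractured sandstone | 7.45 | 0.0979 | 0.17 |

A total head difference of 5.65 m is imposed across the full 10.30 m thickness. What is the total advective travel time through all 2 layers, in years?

0.827

With flow normal to the layers, continuity requires the same specific discharge q through every layer.
Σ(b_i/K_i) = 2.85/0.00284 + 7.45/0.0979 = 1080 d.
q = Δh / Σ(b_i/K_i) = 5.65 / 1080 = 0.005233 m/day.
In each layer the seepage velocity is v_i = q/n_i, so the layer transit time is t_i = b_i·n_i / q:
  layer 1 (sandy clay): t_1 = 2.85 × 0.11 / 0.005233 = 59.90 d
  layer 2 (fractured sandstone): t_2 = 7.45 × 0.17 / 0.005233 = 242.0 d
Total t = Σ t_i = 301.9 days = 0.8266 years.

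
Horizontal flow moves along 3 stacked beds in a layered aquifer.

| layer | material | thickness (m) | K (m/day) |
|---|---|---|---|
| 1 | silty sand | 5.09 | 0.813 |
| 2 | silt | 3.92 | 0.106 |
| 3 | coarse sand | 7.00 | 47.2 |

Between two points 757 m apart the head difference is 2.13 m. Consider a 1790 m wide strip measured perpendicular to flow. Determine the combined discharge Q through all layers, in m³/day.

1690

Flow is parallel to layering, so each bed carries its own Darcy discharge and the transmissivities add.
Σ(K_i·b_i) = 0.813×5.09 + 0.106×3.92 + 47.2×7.00 = 335.0 m²/day.
Hydraulic gradient i = Δh / L = 2.13 / 757 = 0.002814.
Q = Σ(K_i·b_i) · W · i = 335.0 × 1790 × 0.002814 = 1687 m³/day.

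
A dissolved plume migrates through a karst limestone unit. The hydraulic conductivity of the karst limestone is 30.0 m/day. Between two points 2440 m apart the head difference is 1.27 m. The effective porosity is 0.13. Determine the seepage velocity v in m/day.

0.120

Hydraulic gradient i = Δh / L = 1.27 / 2440 = 0.0005205.
Darcy flux q = K · i = 30.00 × 0.0005205 = 0.01561 m/day.
Seepage velocity v = q / n_e = 0.01561 / 0.13 = 0.1201 m/day.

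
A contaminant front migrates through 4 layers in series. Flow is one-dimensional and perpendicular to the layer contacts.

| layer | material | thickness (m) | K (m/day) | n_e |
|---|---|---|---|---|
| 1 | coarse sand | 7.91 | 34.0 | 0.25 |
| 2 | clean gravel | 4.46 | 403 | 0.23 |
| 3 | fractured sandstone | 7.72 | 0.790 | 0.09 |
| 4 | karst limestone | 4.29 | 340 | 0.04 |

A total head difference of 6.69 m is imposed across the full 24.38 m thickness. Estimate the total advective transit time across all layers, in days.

With flow normal to the layers, continuity requires the same specific discharge q through every layer.
Σ(b_i/K_i) = 7.91/34.0 + 4.46/403 + 7.72/0.790 + 4.29/340 = 10.03 d.
q = Δh / Σ(b_i/K_i) = 6.69 / 10.03 = 0.6671 m/day.
In each layer the seepage velocity is v_i = q/n_i, so the layer transit time is t_i = b_i·n_i / q:
  layer 1 (coarse sand): t_1 = 7.91 × 0.25 / 0.6671 = 2.964 d
  layer 2 (clean gravel): t_2 = 4.46 × 0.23 / 0.6671 = 1.538 d
  layer 3 (fractured sandstone): t_3 = 7.72 × 0.09 / 0.6671 = 1.042 d
  layer 4 (karst limestone): t_4 = 4.29 × 0.04 / 0.6671 = 0.2572 d
Total t = Σ t_i = 5.801 days.

5.80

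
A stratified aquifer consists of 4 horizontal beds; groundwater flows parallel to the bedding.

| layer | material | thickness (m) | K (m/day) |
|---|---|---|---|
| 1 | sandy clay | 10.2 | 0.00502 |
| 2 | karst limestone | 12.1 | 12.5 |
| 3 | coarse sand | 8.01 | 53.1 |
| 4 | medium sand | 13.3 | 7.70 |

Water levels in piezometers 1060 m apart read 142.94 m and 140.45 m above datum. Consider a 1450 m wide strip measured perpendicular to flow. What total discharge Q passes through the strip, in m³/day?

Flow is parallel to layering, so each bed carries its own Darcy discharge and the transmissivities add.
Σ(K_i·b_i) = 0.00502×10.2 + 12.5×12.1 + 53.1×8.01 + 7.70×13.3 = 679.0 m²/day.
Hydraulic gradient i = (142.94 − 140.45) / 1060 = 2.49 / 1060 = 0.002349.
Q = Σ(K_i·b_i) · W · i = 679.0 × 1450 × 0.002349 = 2313 m³/day.

2310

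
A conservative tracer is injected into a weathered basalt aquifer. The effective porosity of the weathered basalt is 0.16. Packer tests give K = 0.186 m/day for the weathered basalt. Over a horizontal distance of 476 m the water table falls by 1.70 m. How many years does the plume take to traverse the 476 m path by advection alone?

Hydraulic gradient i = Δh / L = 1.70 / 476 = 0.003571.
Darcy flux q = K · i = 0.1860 × 0.003571 = 0.0006643 m/day.
Seepage velocity v = q / n_e = 0.0006643 / 0.16 = 0.004152 m/day.
Travel time t = L / v = 476 / 0.004152 = 1.146e+05 days = 313.9 years.

314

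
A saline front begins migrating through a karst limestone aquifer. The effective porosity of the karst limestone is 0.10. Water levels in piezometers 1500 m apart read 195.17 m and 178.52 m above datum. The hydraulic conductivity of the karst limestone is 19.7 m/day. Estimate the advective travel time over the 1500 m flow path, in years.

1.88

Hydraulic gradient i = (195.17 − 178.52) / 1500 = 16.65 / 1500 = 0.01110.
Darcy flux q = K · i = 19.70 × 0.01110 = 0.2187 m/day.
Seepage velocity v = q / n_e = 0.2187 / 0.10 = 2.187 m/day.
Travel time t = L / v = 1500 / 2.187 = 686.0 days = 1.878 years.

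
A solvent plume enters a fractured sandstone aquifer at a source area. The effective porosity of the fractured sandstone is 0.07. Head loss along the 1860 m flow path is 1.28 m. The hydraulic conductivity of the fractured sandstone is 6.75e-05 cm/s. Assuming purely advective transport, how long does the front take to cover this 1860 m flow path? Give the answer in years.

Convert K: 6.75e-05 cm/s × 864 = 0.05832 m/day.
Hydraulic gradient i = Δh / L = 1.28 / 1860 = 0.0006882.
Darcy flux q = K · i = 0.05832 × 0.0006882 = 4.013e-05 m/day.
Seepage velocity v = q / n_e = 4.013e-05 / 0.07 = 0.0005733 m/day.
Travel time t = L / v = 1860 / 0.0005733 = 3.244e+06 days = 8882 years.

8880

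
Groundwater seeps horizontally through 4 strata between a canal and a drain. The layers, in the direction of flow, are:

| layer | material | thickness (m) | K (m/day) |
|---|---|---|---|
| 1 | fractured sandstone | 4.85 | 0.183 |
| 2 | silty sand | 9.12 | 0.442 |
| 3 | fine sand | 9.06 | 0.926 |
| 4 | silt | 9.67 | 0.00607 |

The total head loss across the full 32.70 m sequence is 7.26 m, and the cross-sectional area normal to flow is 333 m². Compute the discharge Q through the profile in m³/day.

Flow is perpendicular to layering, so the layers act in series and the equivalent K is the thickness-weighted harmonic mean.
Total thickness L = 4.85 + 9.12 + 9.06 + 9.67 = 32.70 m.
Σ(b_i/K_i) = 4.85/0.183 + 9.12/0.442 + 9.06/0.926 + 9.67/0.00607 = 1650 d.
K_eq = L / Σ(b_i/K_i) = 32.70 / 1650 = 0.01982 m/day.
Q = K_eq · A · (Δh/L) = 0.01982 × 333 × (7.26/32.70) = 1.465 m³/day.

1.47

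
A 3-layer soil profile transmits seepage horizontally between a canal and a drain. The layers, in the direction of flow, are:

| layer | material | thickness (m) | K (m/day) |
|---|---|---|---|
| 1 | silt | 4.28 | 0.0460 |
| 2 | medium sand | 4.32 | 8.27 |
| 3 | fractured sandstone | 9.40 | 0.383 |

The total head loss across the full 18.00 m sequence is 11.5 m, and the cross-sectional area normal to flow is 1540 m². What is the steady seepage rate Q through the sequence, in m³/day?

Flow is perpendicular to layering, so the layers act in series and the equivalent K is the thickness-weighted harmonic mean.
Total thickness L = 4.28 + 4.32 + 9.40 = 18.00 m.
Σ(b_i/K_i) = 4.28/0.0460 + 4.32/8.27 + 9.40/0.383 = 118.1 d.
K_eq = L / Σ(b_i/K_i) = 18.00 / 118.1 = 0.1524 m/day.
Q = K_eq · A · (Δh/L) = 0.1524 × 1540 × (11.5/18.00) = 149.9 m³/day.

150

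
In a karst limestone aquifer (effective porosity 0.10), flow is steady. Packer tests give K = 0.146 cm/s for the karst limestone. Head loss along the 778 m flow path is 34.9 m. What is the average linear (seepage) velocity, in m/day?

Convert K: 0.146 cm/s × 864 = 126.1 m/day.
Hydraulic gradient i = Δh / L = 34.9 / 778 = 0.04486.
Darcy flux q = K · i = 126.1 × 0.04486 = 5.659 m/day.
Seepage velocity v = q / n_e = 5.659 / 0.10 = 56.59 m/day.

56.6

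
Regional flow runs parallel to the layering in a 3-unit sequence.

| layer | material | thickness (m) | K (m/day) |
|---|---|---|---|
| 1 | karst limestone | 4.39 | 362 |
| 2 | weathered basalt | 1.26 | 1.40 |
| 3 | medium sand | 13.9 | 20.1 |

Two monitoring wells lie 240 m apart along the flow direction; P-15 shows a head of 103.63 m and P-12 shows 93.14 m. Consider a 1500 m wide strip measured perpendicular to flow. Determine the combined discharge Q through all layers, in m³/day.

123000

Flow is parallel to layering, so each bed carries its own Darcy discharge and the transmissivities add.
Σ(K_i·b_i) = 362×4.39 + 1.40×1.26 + 20.1×13.9 = 1870 m²/day.
Hydraulic gradient i = (103.63 − 93.14) / 240 = 10.49 / 240 = 0.04371.
Q = Σ(K_i·b_i) · W · i = 1870 × 1500 × 0.04371 = 1.226e+05 m³/day.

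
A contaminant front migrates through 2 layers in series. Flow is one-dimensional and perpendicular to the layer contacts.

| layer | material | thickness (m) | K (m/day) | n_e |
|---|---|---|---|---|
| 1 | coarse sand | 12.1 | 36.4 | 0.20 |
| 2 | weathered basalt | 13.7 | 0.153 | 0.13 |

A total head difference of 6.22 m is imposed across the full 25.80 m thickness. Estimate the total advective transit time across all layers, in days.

With flow normal to the layers, continuity requires the same specific discharge q through every layer.
Σ(b_i/K_i) = 12.1/36.4 + 13.7/0.153 = 89.87 d.
q = Δh / Σ(b_i/K_i) = 6.22 / 89.87 = 0.06921 m/day.
In each layer the seepage velocity is v_i = q/n_i, so the layer transit time is t_i = b_i·n_i / q:
  layer 1 (coarse sand): t_1 = 12.1 × 0.20 / 0.06921 = 34.97 d
  layer 2 (weathered basalt): t_2 = 13.7 × 0.13 / 0.06921 = 25.73 d
Total t = Σ t_i = 60.70 days.

60.7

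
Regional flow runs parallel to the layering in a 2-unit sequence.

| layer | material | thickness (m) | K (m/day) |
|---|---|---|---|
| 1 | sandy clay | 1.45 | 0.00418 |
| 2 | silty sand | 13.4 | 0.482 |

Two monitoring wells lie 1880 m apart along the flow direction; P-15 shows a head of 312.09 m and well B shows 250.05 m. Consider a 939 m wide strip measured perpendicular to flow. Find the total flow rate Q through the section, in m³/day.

Flow is parallel to layering, so each bed carries its own Darcy discharge and the transmissivities add.
Σ(K_i·b_i) = 0.00418×1.45 + 0.482×13.4 = 6.465 m²/day.
Hydraulic gradient i = (312.09 − 250.05) / 1880 = 62.04 / 1880 = 0.03300.
Q = Σ(K_i·b_i) · W · i = 6.465 × 939 × 0.03300 = 200.3 m³/day.

200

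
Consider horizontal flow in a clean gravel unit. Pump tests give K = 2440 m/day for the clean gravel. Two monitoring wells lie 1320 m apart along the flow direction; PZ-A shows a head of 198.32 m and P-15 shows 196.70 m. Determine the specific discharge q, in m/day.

2.99

Hydraulic gradient i = (198.32 − 196.70) / 1320 = 1.62 / 1320 = 0.001227.
Specific discharge q = K · i = 2440 × 0.001227 = 2.995 m/day.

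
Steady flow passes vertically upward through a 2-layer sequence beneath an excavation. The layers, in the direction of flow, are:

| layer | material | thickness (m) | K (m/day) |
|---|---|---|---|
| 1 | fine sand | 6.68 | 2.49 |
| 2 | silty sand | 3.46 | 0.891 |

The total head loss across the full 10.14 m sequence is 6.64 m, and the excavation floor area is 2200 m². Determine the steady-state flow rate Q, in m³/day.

2220

Flow is perpendicular to layering, so the layers act in series and the equivalent K is the thickness-weighted harmonic mean.
Total thickness L = 6.68 + 3.46 = 10.14 m.
Σ(b_i/K_i) = 6.68/2.49 + 3.46/0.891 = 6.566 d.
K_eq = L / Σ(b_i/K_i) = 10.14 / 6.566 = 1.544 m/day.
Q = K_eq · A · (Δh/L) = 1.544 × 2200 × (6.64/10.14) = 2225 m³/day.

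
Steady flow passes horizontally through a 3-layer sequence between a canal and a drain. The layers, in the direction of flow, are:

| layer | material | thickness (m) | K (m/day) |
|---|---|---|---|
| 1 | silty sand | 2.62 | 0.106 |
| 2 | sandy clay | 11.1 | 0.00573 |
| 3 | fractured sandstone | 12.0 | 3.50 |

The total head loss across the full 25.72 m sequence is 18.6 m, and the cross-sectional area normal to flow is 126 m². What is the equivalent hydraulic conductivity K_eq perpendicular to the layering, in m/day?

0.0131

Flow is perpendicular to layering, so the layers act in series and the equivalent K is the thickness-weighted harmonic mean.
Total thickness L = 2.62 + 11.1 + 12.0 = 25.72 m.
Σ(b_i/K_i) = 2.62/0.106 + 11.1/0.00573 + 12.0/3.50 = 1965 d.
K_eq = L / Σ(b_i/K_i) = 25.72 / 1965 = 0.01309 m/day.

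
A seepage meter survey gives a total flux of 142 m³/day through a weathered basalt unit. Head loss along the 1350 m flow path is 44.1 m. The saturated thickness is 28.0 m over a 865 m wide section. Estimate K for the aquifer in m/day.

0.179

Cross-sectional area A = 865 × 28.0 = 24220 m².
Hydraulic gradient i = Δh / L = 44.1 / 1350 = 0.03267.
From Q = K·A·i, K = Q / (A·i) = 142 / (24220 × 0.03267) = 0.1795 m/day.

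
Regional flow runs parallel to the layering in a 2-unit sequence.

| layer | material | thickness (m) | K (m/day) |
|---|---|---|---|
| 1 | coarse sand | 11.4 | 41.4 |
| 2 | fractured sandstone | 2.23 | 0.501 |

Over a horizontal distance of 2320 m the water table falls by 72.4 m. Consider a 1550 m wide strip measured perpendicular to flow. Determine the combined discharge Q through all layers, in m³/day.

22900

Flow is parallel to layering, so each bed carries its own Darcy discharge and the transmissivities add.
Σ(K_i·b_i) = 41.4×11.4 + 0.501×2.23 = 473.1 m²/day.
Hydraulic gradient i = Δh / L = 72.4 / 2320 = 0.03121.
Q = Σ(K_i·b_i) · W · i = 473.1 × 1550 × 0.03121 = 22883 m³/day.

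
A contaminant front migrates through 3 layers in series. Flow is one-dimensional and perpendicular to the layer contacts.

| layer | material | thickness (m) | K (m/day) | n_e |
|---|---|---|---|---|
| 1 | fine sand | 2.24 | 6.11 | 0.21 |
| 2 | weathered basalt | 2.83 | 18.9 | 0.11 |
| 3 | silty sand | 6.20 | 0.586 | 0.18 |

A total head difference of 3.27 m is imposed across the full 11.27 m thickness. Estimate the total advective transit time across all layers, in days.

With flow normal to the layers, continuity requires the same specific discharge q through every layer.
Σ(b_i/K_i) = 2.24/6.11 + 2.83/18.9 + 6.20/0.586 = 11.10 d.
q = Δh / Σ(b_i/K_i) = 3.27 / 11.10 = 0.2947 m/day.
In each layer the seepage velocity is v_i = q/n_i, so the layer transit time is t_i = b_i·n_i / q:
  layer 1 (fine sand): t_1 = 2.24 × 0.21 / 0.2947 = 1.596 d
  layer 2 (weathered basalt): t_2 = 2.83 × 0.11 / 0.2947 = 1.056 d
  layer 3 (silty sand): t_3 = 6.20 × 0.18 / 0.2947 = 3.787 d
Total t = Σ t_i = 6.440 days.

6.44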